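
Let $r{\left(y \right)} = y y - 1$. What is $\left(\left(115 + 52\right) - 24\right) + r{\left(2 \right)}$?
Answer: $146$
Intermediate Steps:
$r{\left(y \right)} = -1 + y^{2}$ ($r{\left(y \right)} = y^{2} - 1 = -1 + y^{2}$)
$\left(\left(115 + 52\right) - 24\right) + r{\left(2 \right)} = \left(\left(115 + 52\right) - 24\right) - \left(1 - 2^{2}\right) = \left(167 - 24\right) + \left(-1 + 4\right) = 143 + 3 = 146$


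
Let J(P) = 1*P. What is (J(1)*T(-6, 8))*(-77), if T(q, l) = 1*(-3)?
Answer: 231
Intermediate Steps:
T(q, l) = -3
J(P) = P
(J(1)*T(-6, 8))*(-77) = (1*(-3))*(-77) = -3*(-77) = 231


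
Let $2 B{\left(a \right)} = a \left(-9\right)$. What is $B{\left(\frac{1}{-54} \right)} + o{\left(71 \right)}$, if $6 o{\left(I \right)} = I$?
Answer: $\frac{143}{12} \approx 11.917$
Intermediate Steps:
$o{\left(I \right)} = \frac{I}{6}$
$B{\left(a \right)} = - \frac{9 a}{2}$ ($B{\left(a \right)} = \frac{a \left(-9\right)}{2} = \frac{\left(-9\right) a}{2} = - \frac{9 a}{2}$)
$B{\left(\frac{1}{-54} \right)} + o{\left(71 \right)} = - \frac{9}{2 \left(-54\right)} + \frac{1}{6} \cdot 71 = \left(- \frac{9}{2}\right) \left(- \frac{1}{54}\right) + \frac{71}{6} = \frac{1}{12} + \frac{71}{6} = \frac{143}{12}$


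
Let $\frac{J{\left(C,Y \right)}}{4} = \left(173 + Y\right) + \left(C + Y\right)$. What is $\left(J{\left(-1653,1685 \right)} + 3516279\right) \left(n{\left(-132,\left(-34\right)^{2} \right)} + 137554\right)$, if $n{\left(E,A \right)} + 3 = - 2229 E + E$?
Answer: $1521054532833$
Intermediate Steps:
$n{\left(E,A \right)} = -3 - 2228 E$ ($n{\left(E,A \right)} = -3 + \left(- 2229 E + E\right) = -3 - 2228 E$)
$J{\left(C,Y \right)} = 692 + 4 C + 8 Y$ ($J{\left(C,Y \right)} = 4 \left(\left(173 + Y\right) + \left(C + Y\right)\right) = 4 \left(173 + C + 2 Y\right) = 692 + 4 C + 8 Y$)
$\left(J{\left(-1653,1685 \right)} + 3516279\right) \left(n{\left(-132,\left(-34\right)^{2} \right)} + 137554\right) = \left(\left(692 + 4 \left(-1653\right) + 8 \cdot 1685\right) + 3516279\right) \left(\left(-3 - -294096\right) + 137554\right) = \left(\left(692 - 6612 + 13480\right) + 3516279\right) \left(\left(-3 + 294096\right) + 137554\right) = \left(7560 + 3516279\right) \left(294093 + 137554\right) = 3523839 \cdot 431647 = 1521054532833$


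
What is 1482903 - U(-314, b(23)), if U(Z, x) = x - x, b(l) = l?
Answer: 1482903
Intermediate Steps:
U(Z, x) = 0
1482903 - U(-314, b(23)) = 1482903 - 1*0 = 1482903 + 0 = 1482903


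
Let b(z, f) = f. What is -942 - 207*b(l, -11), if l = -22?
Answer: 1335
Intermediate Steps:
-942 - 207*b(l, -11) = -942 - 207*(-11) = -942 + 2277 = 1335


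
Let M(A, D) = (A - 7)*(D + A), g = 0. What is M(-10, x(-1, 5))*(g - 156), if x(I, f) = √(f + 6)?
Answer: -26520 + 2652*√11 ≈ -17724.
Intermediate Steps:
x(I, f) = √(6 + f)
M(A, D) = (-7 + A)*(A + D)
M(-10, x(-1, 5))*(g - 156) = ((-10)² - 7*(-10) - 7*√(6 + 5) - 10*√(6 + 5))*(0 - 156) = (100 + 70 - 7*√11 - 10*√11)*(-156) = (170 - 17*√11)*(-156) = -26520 + 2652*√11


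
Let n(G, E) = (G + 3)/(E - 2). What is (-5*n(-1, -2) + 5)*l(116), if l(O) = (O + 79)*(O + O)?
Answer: 339300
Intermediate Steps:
l(O) = 2*O*(79 + O) (l(O) = (79 + O)*(2*O) = 2*O*(79 + O))
n(G, E) = (3 + G)/(-2 + E)
(-5*n(-1, -2) + 5)*l(116) = (-5*(3 - 1)/(-2 - 2) + 5)*(2*116*(79 + 116)) = (-5*2/(-4) + 5)*(2*116*195) = (-(-5)*2/4 + 5)*45240 = (-5*(-1/2) + 5)*45240 = (5/2 + 5)*45240 = (15/2)*45240 = 339300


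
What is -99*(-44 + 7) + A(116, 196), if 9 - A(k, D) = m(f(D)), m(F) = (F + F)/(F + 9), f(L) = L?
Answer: 752368/205 ≈ 3670.1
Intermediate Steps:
m(F) = 2*F/(9 + F) (m(F) = (2*F)/(9 + F) = 2*F/(9 + F))
A(k, D) = 9 - 2*D/(9 + D)
-99*(-44 + 7) + A(116, 196) = -99*(-44 + 7) + (81 + 7*196)/(9 + 196) = -99*(-37) + (81 + 1372)/205 = 3663 + (1/205)*1453 = 3663 + 1453/205 = 752368/205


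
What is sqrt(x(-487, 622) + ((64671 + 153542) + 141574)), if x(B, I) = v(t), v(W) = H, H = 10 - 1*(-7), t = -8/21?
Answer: 2*sqrt(89951) ≈ 599.84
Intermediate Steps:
t = -8/21 (t = -8*1/21 = -8/21 ≈ -0.38095)
H = 17 (H = 10 + 7 = 17)
v(W) = 17
x(B, I) = 17
sqrt(x(-487, 622) + ((64671 + 153542) + 141574)) = sqrt(17 + ((64671 + 153542) + 141574)) = sqrt(17 + (218213 + 141574)) = sqrt(17 + 359787) = sqrt(359804) = 2*sqrt(89951)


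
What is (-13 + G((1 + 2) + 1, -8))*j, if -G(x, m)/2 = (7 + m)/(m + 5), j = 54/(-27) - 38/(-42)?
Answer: 943/63 ≈ 14.968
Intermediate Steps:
j = -23/21 (j = 54*(-1/27) - 38*(-1/42) = -2 + 19/21 = -23/21 ≈ -1.0952)
G(x, m) = -2*(7 + m)/(5 + m) (G(x, m) = -2*(7 + m)/(m + 5) = -2*(7 + m)/(5 + m))
(-13 + G((1 + 2) + 1, -8))*j = (-13 + 2*(-7 - 1*(-8))/(5 - 8))*(-23/21) = (-13 + 2*(-7 + 8)/(-3))*(-23/21) = (-13 + 2*(-⅓)*1)*(-23/21) = (-13 - ⅔)*(-23/21) = -41/3*(-23/21) = 943/63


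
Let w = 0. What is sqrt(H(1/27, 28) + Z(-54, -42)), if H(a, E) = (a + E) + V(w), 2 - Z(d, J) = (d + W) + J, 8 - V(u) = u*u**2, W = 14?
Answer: sqrt(9723)/9 ≈ 10.956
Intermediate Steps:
V(u) = 8 - u**3 (V(u) = 8 - u*u**2 = 8 - u**3)
Z(d, J) = -12 - J - d (Z(d, J) = 2 - ((d + 14) + J) = 2 - ((14 + d) + J) = 2 - (14 + J + d) = 2 + (-14 - J - d) = -12 - J - d)
H(a, E) = 8 + E + a (H(a, E) = (a + E) + (8 - 1*0**3) = (E + a) + (8 - 1*0) = (E + a) + (8 + 0) = (E + a) + 8 = 8 + E + a)
sqrt(H(1/27, 28) + Z(-54, -42)) = sqrt((8 + 28 + 1/27) + (-12 - 1*(-42) - 1*(-54))) = sqrt((8 + 28 + 1/27) + (-12 + 42 + 54)) = sqrt(973/27 + 84) = sqrt(3241/27) = sqrt(9723)/9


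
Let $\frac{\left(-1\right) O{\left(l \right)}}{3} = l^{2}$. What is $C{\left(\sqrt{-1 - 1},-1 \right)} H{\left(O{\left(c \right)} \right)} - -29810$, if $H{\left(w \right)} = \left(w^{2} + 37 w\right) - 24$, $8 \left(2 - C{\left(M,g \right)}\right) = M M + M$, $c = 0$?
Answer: $29756 + 3 i \sqrt{2} \approx 29756.0 + 4.2426 i$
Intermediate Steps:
$O{\left(l \right)} = - 3 l^{2}$
$C{\left(M,g \right)} = 2 - \frac{M}{8} - \frac{M^{2}}{8}$ ($C{\left(M,g \right)} = 2 - \frac{M M + M}{8} = 2 - \frac{M^{2} + M}{8} = 2 - \frac{M + M^{2}}{8} = 2 - \left(\frac{M}{8} + \frac{M^{2}}{8}\right) = 2 - \frac{M}{8} - \frac{M^{2}}{8}$)
$H{\left(w \right)} = -24 + w^{2} + 37 w$
$C{\left(\sqrt{-1 - 1},-1 \right)} H{\left(O{\left(c \right)} \right)} - -29810 = \left(2 - \frac{\sqrt{-1 - 1}}{8} - \frac{\left(\sqrt{-1 - 1}\right)^{2}}{8}\right) \left(-24 + \left(- 3 \cdot 0^{2}\right)^{2} + 37 \left(- 3 \cdot 0^{2}\right)\right) - -29810 = \left(2 - \frac{\sqrt{-2}}{8} - \frac{\left(\sqrt{-2}\right)^{2}}{8}\right) \left(-24 + \left(\left(-3\right) 0\right)^{2} + 37 \left(\left(-3\right) 0\right)\right) + 29810 = \left(2 - \frac{i \sqrt{2}}{8} - \frac{\left(i \sqrt{2}\right)^{2}}{8}\right) \left(-24 + 0^{2} + 37 \cdot 0\right) + 29810 = \left(2 - \frac{i \sqrt{2}}{8} - - \frac{1}{4}\right) \left(-24 + 0 + 0\right) + 29810 = \left(2 - \frac{i \sqrt{2}}{8} + \frac{1}{4}\right) \left(-24\right) + 29810 = \left(\frac{9}{4} - \frac{i \sqrt{2}}{8}\right) \left(-24\right) + 29810 = \left(-54 + 3 i \sqrt{2}\right) + 29810 = 29756 + 3 i \sqrt{2}$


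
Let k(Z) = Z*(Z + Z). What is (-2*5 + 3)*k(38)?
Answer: -20216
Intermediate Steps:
k(Z) = 2*Z² (k(Z) = Z*(2*Z) = 2*Z²)
(-2*5 + 3)*k(38) = (-2*5 + 3)*(2*38²) = (-10 + 3)*(2*1444) = -7*2888 = -20216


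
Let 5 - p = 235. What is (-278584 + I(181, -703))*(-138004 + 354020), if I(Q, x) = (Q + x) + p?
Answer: -60341045376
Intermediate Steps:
p = -230 (p = 5 - 1*235 = 5 - 235 = -230)
I(Q, x) = -230 + Q + x (I(Q, x) = (Q + x) - 230 = -230 + Q + x)
(-278584 + I(181, -703))*(-138004 + 354020) = (-278584 + (-230 + 181 - 703))*(-138004 + 354020) = (-278584 - 752)*216016 = -279336*216016 = -60341045376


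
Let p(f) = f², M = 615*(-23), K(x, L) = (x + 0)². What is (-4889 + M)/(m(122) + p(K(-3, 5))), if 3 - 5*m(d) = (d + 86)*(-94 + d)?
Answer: 47585/2708 ≈ 17.572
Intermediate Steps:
K(x, L) = x²
M = -14145
m(d) = ⅗ - (-94 + d)*(86 + d)/5 (m(d) = ⅗ - (d + 86)*(-94 + d)/5 = ⅗ - (86 + d)*(-94 + d)/5 = ⅗ - (-94 + d)*(86 + d)/5)
(-4889 + M)/(m(122) + p(K(-3, 5))) = (-4889 - 14145)/((8087/5 - ⅕*122² + (8/5)*122) + ((-3)²)²) = -19034/((8087/5 - ⅕*14884 + 976/5) + 9²) = -19034/((8087/5 - 14884/5 + 976/5) + 81) = -19034/(-5821/5 + 81) = -19034/(-5416/5) = -19034*(-5/5416) = 47585/2708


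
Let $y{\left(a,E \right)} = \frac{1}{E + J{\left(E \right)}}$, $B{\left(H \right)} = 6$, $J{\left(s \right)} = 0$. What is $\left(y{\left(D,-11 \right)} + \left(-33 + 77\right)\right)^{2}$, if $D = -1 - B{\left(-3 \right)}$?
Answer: $\frac{233289}{121} \approx 1928.0$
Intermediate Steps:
$D = -7$ ($D = -1 - 6 = -7$)
$y{\left(a,E \right)} = \frac{1}{E}$ ($y{\left(a,E \right)} = \frac{1}{E + 0} = \frac{1}{E}$)
$\left(y{\left(D,-11 \right)} + \left(-33 + 77\right)\right)^{2} = \left(\frac{1}{-11} + \left(-33 + 77\right)\right)^{2} = \left(- \frac{1}{11} + 44\right)^{2} = \left(\frac{483}{11}\right)^{2} = \frac{233289}{121}$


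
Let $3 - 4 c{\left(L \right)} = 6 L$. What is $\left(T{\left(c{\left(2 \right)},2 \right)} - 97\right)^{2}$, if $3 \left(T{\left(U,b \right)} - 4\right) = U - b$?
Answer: $\frac{1283689}{144} \approx 8914.5$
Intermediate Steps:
$c{\left(L \right)} = \frac{3}{4} - \frac{3 L}{2}$ ($c{\left(L \right)} = \frac{3}{4} - \frac{6 L}{4} = \frac{3}{4} - \frac{3 L}{2}$)
$T{\left(U,b \right)} = 4 - \frac{b}{3} + \frac{U}{3}$ ($T{\left(U,b \right)} = 4 + \frac{U - b}{3} = 4 + \left(- \frac{b}{3} + \frac{U}{3}\right) = 4 - \frac{b}{3} + \frac{U}{3}$)
$\left(T{\left(c{\left(2 \right)},2 \right)} - 97\right)^{2} = \left(\left(4 - \frac{2}{3} + \frac{\frac{3}{4} - 3}{3}\right) - 97\right)^{2} = \left(\left(4 - \frac{2}{3} + \frac{1}{3} \left(- \frac{9}{4}\right)\right) - 97\right)^{2} = \left(\left(4 - \frac{2}{3} - \frac{3}{4}\right) - 97\right)^{2} = \left(\frac{31}{12} - 97\right)^{2} = \left(- \frac{1133}{12}\right)^{2} = \frac{1283689}{144}$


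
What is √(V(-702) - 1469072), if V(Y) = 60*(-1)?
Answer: 2*I*√367283 ≈ 1212.1*I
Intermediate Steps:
V(Y) = -60
√(V(-702) - 1469072) = √(-60 - 1469072) = √(-1469132) = 2*I*√367283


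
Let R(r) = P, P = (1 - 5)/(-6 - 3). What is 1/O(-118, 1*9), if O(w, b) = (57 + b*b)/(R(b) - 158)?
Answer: -709/621 ≈ -1.1417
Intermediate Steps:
P = 4/9 (P = -4/(-9) = -4*(-⅑) = 4/9 ≈ 0.44444)
R(r) = 4/9
O(w, b) = -513/1418 - 9*b²/1418 (O(w, b) = (57 + b*b)/(4/9 - 158) = (57 + b²)/(-1418/9) = (57 + b²)*(-9/1418) = -513/1418 - 9*b²/1418)
1/O(-118, 1*9) = 1/(-513/1418 - 9*(1*9)²/1418) = 1/(-513/1418 - 9/1418*9²) = 1/(-513/1418 - 9/1418*81) = 1/(-513/1418 - 729/1418) = 1/(-621/709) = -709/621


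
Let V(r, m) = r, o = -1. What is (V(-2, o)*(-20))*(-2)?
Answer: -80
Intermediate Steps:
(V(-2, o)*(-20))*(-2) = -2*(-20)*(-2) = 40*(-2) = -80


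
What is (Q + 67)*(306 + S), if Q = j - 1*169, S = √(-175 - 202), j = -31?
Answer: -40698 - 133*I*√377 ≈ -40698.0 - 2582.4*I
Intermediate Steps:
S = I*√377 (S = √(-377) = I*√377 ≈ 19.417*I)
Q = -200 (Q = -31 - 1*169 = -31 - 169 = -200)
(Q + 67)*(306 + S) = (-200 + 67)*(306 + I*√377) = -133*(306 + I*√377) = -40698 - 133*I*√377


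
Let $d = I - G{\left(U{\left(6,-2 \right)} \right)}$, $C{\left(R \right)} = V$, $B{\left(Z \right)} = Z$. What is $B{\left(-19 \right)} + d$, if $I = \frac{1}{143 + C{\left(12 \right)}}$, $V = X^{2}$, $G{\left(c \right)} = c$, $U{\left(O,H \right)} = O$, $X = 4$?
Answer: $- \frac{3974}{159} \approx -24.994$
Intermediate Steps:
$V = 16$ ($V = 4^{2} = 16$)
$C{\left(R \right)} = 16$
$I = \frac{1}{159}$ ($I = \frac{1}{143 + 16} = \frac{1}{159} \approx 0.0062893$)
$d = - \frac{953}{159}$ ($d = \frac{1}{159} - 6 = - \frac{953}{159} \approx -5.9937$)
$B{\left(-19 \right)} + d = -19 - \frac{953}{159} = - \frac{3974}{159}$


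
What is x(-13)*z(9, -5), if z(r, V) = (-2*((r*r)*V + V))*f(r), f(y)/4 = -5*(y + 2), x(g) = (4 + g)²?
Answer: -14612400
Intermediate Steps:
f(y) = -40 - 20*y (f(y) = 4*(-5*(y + 2)) = 4*(-5*(2 + y)) = 4*(-10 - 5*y) = -40 - 20*y)
z(r, V) = (-40 - 20*r)*(-2*V - 2*V*r²) (z(r, V) = (-2*((r*r)*V + V))*(-40 - 20*r) = (-2*(r²*V + V))*(-40 - 20*r) = (-2*(V*r² + V))*(-40 - 20*r) = (-2*(V + V*r²))*(-40 - 20*r) = (-2*V - 2*V*r²)*(-40 - 20*r) = (-40 - 20*r)*(-2*V - 2*V*r²))
x(-13)*z(9, -5) = (4 - 13)²*(40*(-5)*(1 + 9²)*(2 + 9)) = (-9)²*(40*(-5)*(1 + 81)*11) = 81*(40*(-5)*82*11) = 81*(-180400) = -14612400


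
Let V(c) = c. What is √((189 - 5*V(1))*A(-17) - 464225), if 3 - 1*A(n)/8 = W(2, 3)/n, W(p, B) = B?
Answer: I*√132809729/17 ≈ 677.9*I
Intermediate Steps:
A(n) = 24 - 24/n
√((189 - 5*V(1))*A(-17) - 464225) = √((189 - 5*1)*(24 - 24/(-17)) - 464225) = √((189 - 5)*(24 - 24*(-1/17)) - 464225) = √(184*(24 + 24/17) - 464225) = √(184*(432/17) - 464225) = √(79488/17 - 464225) = √(-7812337/17) = I*√132809729/17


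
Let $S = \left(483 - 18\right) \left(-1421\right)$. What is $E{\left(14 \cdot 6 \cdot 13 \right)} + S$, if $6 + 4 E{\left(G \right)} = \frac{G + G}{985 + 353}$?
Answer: $- \frac{294701677}{446} \approx -6.6077 \cdot 10^{5}$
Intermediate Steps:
$E{\left(G \right)} = - \frac{3}{2} + \frac{G}{2676}$ ($E{\left(G \right)} = - \frac{3}{2} + \frac{\left(G + G\right) \frac{1}{985 + 353}}{4} = - \frac{3}{2} + \frac{2 G \frac{1}{1338}}{4} = - \frac{3}{2} + \frac{\frac{1}{669} G}{4} = - \frac{3}{2} + \frac{G}{2676}$)
$S = -660765$ ($S = \left(483 - 18\right) \left(-1421\right) = 465 \left(-1421\right) = -660765$)
$E{\left(14 \cdot 6 \cdot 13 \right)} + S = \left(- \frac{3}{2} + \frac{14 \cdot 6 \cdot 13}{2676}\right) - 660765 = \left(- \frac{3}{2} + \frac{84 \cdot 13}{2676}\right) - 660765 = \left(- \frac{3}{2} + \frac{1}{2676} \cdot 1092\right) - 660765 = \left(- \frac{3}{2} + \frac{91}{223}\right) - 660765 = - \frac{487}{446} - 660765 = - \frac{294701677}{446}$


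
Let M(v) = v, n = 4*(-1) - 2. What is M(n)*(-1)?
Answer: 6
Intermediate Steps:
n = -6 (n = -4 - 2 = -6)
M(n)*(-1) = -6*(-1) = 6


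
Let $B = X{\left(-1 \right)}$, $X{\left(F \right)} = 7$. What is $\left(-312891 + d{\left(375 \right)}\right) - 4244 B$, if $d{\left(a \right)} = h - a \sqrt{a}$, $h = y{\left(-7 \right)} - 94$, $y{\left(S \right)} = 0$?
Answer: $-342693 - 1875 \sqrt{15} \approx -3.4996 \cdot 10^{5}$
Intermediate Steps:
$B = 7$
$h = -94$ ($h = 0 - 94 = -94$)
$d{\left(a \right)} = -94 - a^{\frac{3}{2}}$ ($d{\left(a \right)} = -94 - a \sqrt{a} = -94 - a^{\frac{3}{2}}$)
$\left(-312891 + d{\left(375 \right)}\right) - 4244 B = \left(-312891 - \left(94 + 375^{\frac{3}{2}}\right)\right) - 29708 = \left(-312891 - \left(94 + 1875 \sqrt{15}\right)\right) - 29708 = \left(-312985 - 1875 \sqrt{15}\right) - 29708 = -342693 - 1875 \sqrt{15}$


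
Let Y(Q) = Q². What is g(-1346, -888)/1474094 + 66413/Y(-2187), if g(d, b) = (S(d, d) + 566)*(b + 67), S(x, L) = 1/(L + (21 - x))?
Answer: -14874067034567/49353821335602 ≈ -0.30138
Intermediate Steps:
S(x, L) = 1/(21 + L - x)
g(d, b) = 796429/21 + 11887*b/21 (g(d, b) = (1/(21 + d - d) + 566)*(b + 67) = (1/21 + 566)*(67 + b) = 11887*(67 + b)/21 = 796429/21 + 11887*b/21)
g(-1346, -888)/1474094 + 66413/Y(-2187) = (796429/21 + (11887/21)*(-888))/1474094 + 66413/((-2187)²) = (796429/21 - 3518552/7)*(1/1474094) + 66413/4782969 = -9759227/21*1/1474094 + 66413*(1/4782969) = -9759227/30955974 + 66413/4782969 = -14874067034567/49353821335602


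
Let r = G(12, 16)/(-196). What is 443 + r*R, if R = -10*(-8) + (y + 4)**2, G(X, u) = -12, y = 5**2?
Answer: 24470/49 ≈ 499.39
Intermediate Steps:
y = 25
r = 3/49 (r = -12/(-196) = -12*(-1/196) = 3/49 ≈ 0.061224)
R = 921 (R = -10*(-8) + (25 + 4)**2 = 80 + 29**2 = 80 + 841 = 921)
443 + r*R = 443 + (3/49)*921 = 443 + 2763/49 = 24470/49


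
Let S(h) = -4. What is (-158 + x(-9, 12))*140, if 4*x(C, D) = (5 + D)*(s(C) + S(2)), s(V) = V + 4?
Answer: -27475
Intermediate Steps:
s(V) = 4 + V
x(C, D) = C*(5 + D)/4 (x(C, D) = ((5 + D)*((4 + C) - 4))/4 = ((5 + D)*C)/4 = (C*(5 + D))/4 = C*(5 + D)/4)
(-158 + x(-9, 12))*140 = (-158 + (¼)*(-9)*(5 + 12))*140 = (-158 + (¼)*(-9)*17)*140 = (-158 - 153/4)*140 = -785/4*140 = -27475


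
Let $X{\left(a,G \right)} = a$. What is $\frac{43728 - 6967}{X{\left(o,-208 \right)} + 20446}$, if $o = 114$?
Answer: $\frac{36761}{20560} \approx 1.788$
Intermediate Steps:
$\frac{43728 - 6967}{X{\left(o,-208 \right)} + 20446} = \frac{43728 - 6967}{114 + 20446} = \frac{36761}{20560}$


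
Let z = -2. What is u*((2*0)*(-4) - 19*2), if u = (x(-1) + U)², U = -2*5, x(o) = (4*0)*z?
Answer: -3800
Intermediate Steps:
x(o) = 0 (x(o) = (4*0)*(-2) = 0*(-2) = 0)
U = -10
u = 100 (u = (0 - 10)² = (-10)² = 100)
u*((2*0)*(-4) - 19*2) = 100*((2*0)*(-4) - 19*2) = 100*(0*(-4) - 38) = 100*(0 - 38) = 100*(-38) = -3800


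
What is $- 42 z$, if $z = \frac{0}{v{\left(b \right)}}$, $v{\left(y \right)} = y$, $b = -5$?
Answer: $0$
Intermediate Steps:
$z = 0$ ($z = \frac{0}{-5} = 0 \left(- \frac{1}{5}\right) = 0$)
$- 42 z = \left(-42\right) 0 = 0$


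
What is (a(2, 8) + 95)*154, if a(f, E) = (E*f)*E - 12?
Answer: 32494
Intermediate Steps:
a(f, E) = -12 + f*E² (a(f, E) = f*E² - 12 = -12 + f*E²)
(a(2, 8) + 95)*154 = ((-12 + 2*8²) + 95)*154 = ((-12 + 2*64) + 95)*154 = ((-12 + 128) + 95)*154 = (116 + 95)*154 = 211*154 = 32494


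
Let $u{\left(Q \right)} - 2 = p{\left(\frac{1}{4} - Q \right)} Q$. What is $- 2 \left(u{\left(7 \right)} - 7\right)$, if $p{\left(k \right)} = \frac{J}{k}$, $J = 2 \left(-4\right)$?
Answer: $- \frac{178}{27} \approx -6.5926$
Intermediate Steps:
$J = -8$
$p{\left(k \right)} = - \frac{8}{k}$
$u{\left(Q \right)} = 2 - \frac{8 Q}{\frac{1}{4} - Q}$ ($u{\left(Q \right)} = 2 + - \frac{8}{\frac{1}{4} - Q} Q = 2 - \frac{8 Q}{\frac{1}{4} - Q}$)
$- 2 \left(u{\left(7 \right)} - 7\right) = - 2 \left(\frac{2 \left(-1 + 20 \cdot 7\right)}{-1 + 4 \cdot 7} - 7\right) = - 2 \left(\frac{2 \left(-1 + 140\right)}{-1 + 28} - 7\right) = - 2 \left(2 \cdot \frac{1}{27} \cdot 139 - 7\right) = - 2 \left(\frac{278}{27} - 7\right) = \left(-2\right) \frac{89}{27} = - \frac{178}{27}$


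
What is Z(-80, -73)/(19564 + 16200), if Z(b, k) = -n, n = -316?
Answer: 79/8941 ≈ 0.0088357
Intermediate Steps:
Z(b, k) = 316 (Z(b, k) = -1*(-316) = 316)
Z(-80, -73)/(19564 + 16200) = 316/(19564 + 16200) = 316/35764 = 316*(1/35764) = 79/8941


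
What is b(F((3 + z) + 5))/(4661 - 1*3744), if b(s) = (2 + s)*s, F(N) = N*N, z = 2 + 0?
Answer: 10200/917 ≈ 11.123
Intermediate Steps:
z = 2
F(N) = N²
b(s) = s*(2 + s)
b(F((3 + z) + 5))/(4661 - 1*3744) = (((3 + 2) + 5)²*(2 + ((3 + 2) + 5)²))/(4661 - 1*3744) = ((5 + 5)²*(2 + (5 + 5)²))/(4661 - 3744) = (10²*(2 + 10²))/917 = (100*(2 + 100))*(1/917) = (100*102)*(1/917) = 10200*(1/917) = 10200/917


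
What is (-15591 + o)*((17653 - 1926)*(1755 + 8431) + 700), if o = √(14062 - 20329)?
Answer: -2497614619902 + 160195922*I*√6267 ≈ -2.4976e+12 + 1.2682e+10*I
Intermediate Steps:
o = I*√6267 (o = √(-6267) = I*√6267 ≈ 79.164*I)
(-15591 + o)*((17653 - 1926)*(1755 + 8431) + 700) = (-15591 + I*√6267)*((17653 - 1926)*(1755 + 8431) + 700) = (-15591 + I*√6267)*(15727*10186 + 700) = (-15591 + I*√6267)*(160195222 + 700) = (-15591 + I*√6267)*160195922 = -2497614619902 + 160195922*I*√6267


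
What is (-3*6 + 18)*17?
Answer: 0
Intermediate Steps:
(-3*6 + 18)*17 = (-18 + 18)*17 = 0*17 = 0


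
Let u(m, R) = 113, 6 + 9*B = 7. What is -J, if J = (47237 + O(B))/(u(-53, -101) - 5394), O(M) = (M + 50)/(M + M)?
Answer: 94925/10562 ≈ 8.9874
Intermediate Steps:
B = ⅑ (B = -⅔ + (⅑)*7 = -⅔ + 7/9 = ⅑ ≈ 0.11111)
O(M) = (50 + M)/(2*M) (O(M) = (50 + M)/((2*M)) = (50 + M)*(1/(2*M)) = (50 + M)/(2*M))
J = -94925/10562 (J = (47237 + (50 + ⅑)/(2*(⅑)))/(113 - 5394) = (47237 + (½)*9*(451/9))/(-5281) = (47237 + 451/2)*(-1/5281) = (94925/2)*(-1/5281) = -94925/10562 ≈ -8.9874)
-J = -1*(-94925/10562) = 94925/10562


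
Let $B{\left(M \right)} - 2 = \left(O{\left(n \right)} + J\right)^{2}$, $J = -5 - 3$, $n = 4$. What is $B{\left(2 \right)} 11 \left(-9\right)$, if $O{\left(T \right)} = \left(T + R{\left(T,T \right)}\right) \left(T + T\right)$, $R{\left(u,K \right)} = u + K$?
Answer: $-766854$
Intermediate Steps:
$R{\left(u,K \right)} = K + u$
$J = -8$
$O{\left(T \right)} = 6 T^{2}$ ($O{\left(T \right)} = \left(T + \left(T + T\right)\right) \left(T + T\right) = \left(T + 2 T\right) 2 T = 3 T 2 T = 6 T^{2}$)
$B{\left(M \right)} = 7746$ ($B{\left(M \right)} = 2 + \left(6 \cdot 4^{2} - 8\right)^{2} = 2 + \left(6 \cdot 16 - 8\right)^{2} = 2 + \left(96 - 8\right)^{2} = 2 + 88^{2} = 2 + 7744 = 7746$)
$B{\left(2 \right)} 11 \left(-9\right) = 7746 \cdot 11 \left(-9\right) = 85206 \left(-9\right) = -766854$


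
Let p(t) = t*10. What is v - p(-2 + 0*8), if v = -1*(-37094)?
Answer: 37114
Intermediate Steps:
p(t) = 10*t
v = 37094
v - p(-2 + 0*8) = 37094 - 10*(-2 + 0*8) = 37094 - 10*(-2 + 0) = 37094 - 10*(-2) = 37094 - 1*(-20) = 37094 + 20 = 37114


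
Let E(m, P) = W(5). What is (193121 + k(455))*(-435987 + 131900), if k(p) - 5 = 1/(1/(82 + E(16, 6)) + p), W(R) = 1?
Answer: -2217887909000113/37766 ≈ -5.8727e+10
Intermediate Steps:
E(m, P) = 1
k(p) = 5 + 1/(1/83 + p) (k(p) = 5 + 1/(1/(82 + 1) + p) = 5 + 1/(1/83 + p))
(193121 + k(455))*(-435987 + 131900) = (193121 + (88 + 415*455)/(1 + 83*455))*(-435987 + 131900) = (193121 + (88 + 188825)/(1 + 37765))*(-304087) = (193121 + 188913/37766)*(-304087) = (7293596599/37766)*(-304087) = -2217887909000113/37766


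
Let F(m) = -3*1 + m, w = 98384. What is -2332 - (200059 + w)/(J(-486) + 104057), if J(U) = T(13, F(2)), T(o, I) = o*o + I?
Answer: -243351143/104225 ≈ -2334.9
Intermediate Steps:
F(m) = -3 + m
T(o, I) = I + o**2 (T(o, I) = o**2 + I = I + o**2)
J(U) = 168 (J(U) = (-3 + 2) + 13**2 = -1 + 169 = 168)
-2332 - (200059 + w)/(J(-486) + 104057) = -2332 - (200059 + 98384)/(168 + 104057) = -2332 - 298443/104225 = -243351143/104225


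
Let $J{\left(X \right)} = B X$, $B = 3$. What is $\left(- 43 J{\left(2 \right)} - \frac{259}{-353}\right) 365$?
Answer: $- \frac{33147475}{353} \approx -93902.0$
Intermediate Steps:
$J{\left(X \right)} = 3 X$
$\left(- 43 J{\left(2 \right)} - \frac{259}{-353}\right) 365 = \left(- 43 \cdot 3 \cdot 2 - \frac{259}{-353}\right) 365 = \left(\left(-43\right) 6 - - \frac{259}{353}\right) 365 = \left(-258 + \frac{259}{353}\right) 365 = \left(- \frac{90815}{353}\right) 365 = - \frac{33147475}{353}$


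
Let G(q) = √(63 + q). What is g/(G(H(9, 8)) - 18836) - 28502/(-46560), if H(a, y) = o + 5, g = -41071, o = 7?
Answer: 23065899921751/8259623432880 + 205355*√3/354794821 ≈ 2.7936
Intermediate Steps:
H(a, y) = 12 (H(a, y) = 7 + 5 = 12)
g/(G(H(9, 8)) - 18836) - 28502/(-46560) = -41071/(√(63 + 12) - 18836) - 28502/(-46560) = -41071/(√75 - 18836) - 28502*(-1/46560) = -41071/(5*√3 - 18836) + 14251/23280 = -41071/(-18836 + 5*√3) + 14251/23280 = 14251/23280 - 41071/(-18836 + 5*√3)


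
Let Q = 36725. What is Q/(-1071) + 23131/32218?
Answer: -1158432749/34505478 ≈ -33.572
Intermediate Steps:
Q/(-1071) + 23131/32218 = 36725/(-1071) + 23131/32218 = 36725*(-1/1071) + 23131*(1/32218) = -36725/1071 + 23131/32218 = -1158432749/34505478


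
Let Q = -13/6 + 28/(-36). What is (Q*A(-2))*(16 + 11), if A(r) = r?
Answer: 159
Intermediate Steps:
Q = -53/18 (Q = -13*⅙ + 28*(-1/36) = -13/6 - 7/9 = -53/18 ≈ -2.9444)
(Q*A(-2))*(16 + 11) = (-53/18*(-2))*(16 + 11) = (53/9)*27 = 159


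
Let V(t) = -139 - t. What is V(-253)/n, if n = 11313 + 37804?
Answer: 114/49117 ≈ 0.0023210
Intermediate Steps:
n = 49117
V(-253)/n = (-139 - 1*(-253))/49117 = (-139 + 253)*(1/49117) = 114*(1/49117) = 114/49117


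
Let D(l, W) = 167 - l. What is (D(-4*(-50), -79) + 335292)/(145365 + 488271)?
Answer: 12417/23468 ≈ 0.52910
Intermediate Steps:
(D(-4*(-50), -79) + 335292)/(145365 + 488271) = ((167 - (-4)*(-50)) + 335292)/(145365 + 488271) = ((167 - 1*200) + 335292)/633636 = ((167 - 200) + 335292)*(1/633636) = (-33 + 335292)*(1/633636) = 335259*(1/633636) = 12417/23468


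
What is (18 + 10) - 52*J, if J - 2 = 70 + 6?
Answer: -4028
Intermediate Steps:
J = 78 (J = 2 + (70 + 6) = 2 + 76 = 78)
(18 + 10) - 52*J = (18 + 10) - 52*78 = 28 - 4056 = -4028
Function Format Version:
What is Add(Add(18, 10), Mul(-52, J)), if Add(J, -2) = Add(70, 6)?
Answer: -4028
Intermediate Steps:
J = 78 (J = Add(2, Add(70, 6)) = Add(2, 76) = 78)
Add(Add(18, 10), Mul(-52, J)) = Add(Add(18, 10), Mul(-52, 78)) = Add(28, -4056) = -4028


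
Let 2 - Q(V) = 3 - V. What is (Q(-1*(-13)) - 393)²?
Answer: 145161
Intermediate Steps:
Q(V) = -1 + V (Q(V) = 2 - (3 - V) = 2 + (-3 + V) = -1 + V)
(Q(-1*(-13)) - 393)² = ((-1 - 1*(-13)) - 393)² = ((-1 + 13) - 393)² = (12 - 393)² = (-381)² = 145161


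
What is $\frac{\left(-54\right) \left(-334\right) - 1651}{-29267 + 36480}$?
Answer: $\frac{16385}{7213} \approx 2.2716$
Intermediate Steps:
$\frac{\left(-54\right) \left(-334\right) - 1651}{-29267 + 36480} = \frac{18036 - 1651}{7213} = 16385 \cdot \frac{1}{7213} = \frac{16385}{7213}$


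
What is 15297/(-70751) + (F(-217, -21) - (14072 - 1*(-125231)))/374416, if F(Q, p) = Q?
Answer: -974913817/1655644151 ≈ -0.58884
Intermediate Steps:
15297/(-70751) + (F(-217, -21) - (14072 - 1*(-125231)))/374416 = 15297/(-70751) + (-217 - (14072 - 1*(-125231)))/374416 = 15297*(-1/70751) + (-217 - (14072 + 125231))*(1/374416) = -15297/70751 + (-217 - 1*139303)*(1/374416) = -15297/70751 + (-217 - 139303)*(1/374416) = -15297/70751 - 139520*1/374416 = -15297/70751 - 8720/23401 = -974913817/1655644151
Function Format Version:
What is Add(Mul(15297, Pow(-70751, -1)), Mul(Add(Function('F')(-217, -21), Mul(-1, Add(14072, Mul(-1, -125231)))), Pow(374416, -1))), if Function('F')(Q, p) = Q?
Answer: Rational(-974913817, 1655644151) ≈ -0.58884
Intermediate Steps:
Add(Mul(15297, Pow(-70751, -1)), Mul(Add(Function('F')(-217, -21), Mul(-1, Add(14072, Mul(-1, -125231)))), Pow(374416, -1))) = Add(Mul(15297, Pow(-70751, -1)), Mul(Add(-217, Mul(-1, Add(14072, Mul(-1, -125231)))), Pow(374416, -1))) = Add(Mul(15297, Rational(-1, 70751)), Mul(Add(-217, Mul(-1, Add(14072, 125231))), Rational(1, 374416))) = Add(Rational(-15297, 70751), Mul(Add(-217, Mul(-1, 139303)), Rational(1, 374416))) = Add(Rational(-15297, 70751), Mul(Add(-217, -139303), Rational(1, 374416))) = Add(Rational(-15297, 70751), Mul(-139520, Rational(1, 374416))) = Add(Rational(-15297, 70751), Rational(-8720, 23401)) = Rational(-974913817, 1655644151)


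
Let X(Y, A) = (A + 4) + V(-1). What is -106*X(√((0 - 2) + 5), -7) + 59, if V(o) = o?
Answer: 483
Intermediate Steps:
X(Y, A) = 3 + A (X(Y, A) = (A + 4) - 1 = (4 + A) - 1 = 3 + A)
-106*X(√((0 - 2) + 5), -7) + 59 = -106*(3 - 7) + 59 = -106*(-4) + 59 = 424 + 59 = 483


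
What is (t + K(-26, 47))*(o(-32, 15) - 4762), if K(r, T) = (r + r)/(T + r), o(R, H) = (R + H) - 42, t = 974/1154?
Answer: 31781639/4039 ≈ 7868.7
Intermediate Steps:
t = 487/577 (t = 974*(1/1154) = 487/577 ≈ 0.84402)
o(R, H) = -42 + H + R (o(R, H) = (H + R) - 42 = -42 + H + R)
K(r, T) = 2*r/(T + r) (K(r, T) = (2*r)/(T + r) = 2*r/(T + r))
(t + K(-26, 47))*(o(-32, 15) - 4762) = (487/577 + 2*(-26)/(47 - 26))*((-42 + 15 - 32) - 4762) = (487/577 + 2*(-26)/21)*(-59 - 4762) = (487/577 + 2*(-26)*(1/21))*(-4821) = (487/577 - 52/21)*(-4821) = -19777/12117*(-4821) = 31781639/4039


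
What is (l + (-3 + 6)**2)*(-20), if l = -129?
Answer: 2400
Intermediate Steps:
(l + (-3 + 6)**2)*(-20) = (-129 + (-3 + 6)**2)*(-20) = (-129 + 3**2)*(-20) = (-129 + 9)*(-20) = -120*(-20) = 2400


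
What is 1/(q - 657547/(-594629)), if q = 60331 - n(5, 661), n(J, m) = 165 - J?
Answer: 594629/35780079106 ≈ 1.6619e-5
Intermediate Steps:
q = 60171 (q = 60331 - (165 - 1*5) = 60331 - (165 - 5) = 60331 - 1*160 = 60331 - 160 = 60171)
1/(q - 657547/(-594629)) = 1/(60171 - 657547/(-594629)) = 1/(60171 - 657547*(-1/594629)) = 1/(60171 + 657547/594629) = 1/(35780079106/594629) = 594629/35780079106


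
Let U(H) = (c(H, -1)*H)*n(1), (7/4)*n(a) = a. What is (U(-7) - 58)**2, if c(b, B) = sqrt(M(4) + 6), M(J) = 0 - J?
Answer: 3396 + 464*sqrt(2) ≈ 4052.2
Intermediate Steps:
n(a) = 4*a/7
M(J) = -J
c(b, B) = sqrt(2) (c(b, B) = sqrt(-1*4 + 6) = sqrt(-4 + 6) = sqrt(2))
U(H) = 4*H*sqrt(2)/7 (U(H) = (sqrt(2)*H)*((4/7)*1) = (H*sqrt(2))*(4/7) = 4*H*sqrt(2)/7)
(U(-7) - 58)**2 = ((4/7)*(-7)*sqrt(2) - 58)**2 = (-4*sqrt(2) - 58)**2 = (-58 - 4*sqrt(2))**2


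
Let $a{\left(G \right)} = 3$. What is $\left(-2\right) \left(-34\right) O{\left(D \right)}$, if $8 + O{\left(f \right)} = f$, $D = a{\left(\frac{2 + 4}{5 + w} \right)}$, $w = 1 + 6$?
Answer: $-340$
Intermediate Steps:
$w = 7$
$D = 3$
$O{\left(f \right)} = -8 + f$
$\left(-2\right) \left(-34\right) O{\left(D \right)} = \left(-2\right) \left(-34\right) \left(-8 + 3\right) = 68 \left(-5\right) = -340$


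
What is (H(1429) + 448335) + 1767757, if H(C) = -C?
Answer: 2214663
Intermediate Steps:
(H(1429) + 448335) + 1767757 = (-1*1429 + 448335) + 1767757 = (-1429 + 448335) + 1767757 = 446906 + 1767757 = 2214663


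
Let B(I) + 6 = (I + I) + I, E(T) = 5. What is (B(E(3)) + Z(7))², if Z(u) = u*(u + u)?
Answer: 11449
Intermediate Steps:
B(I) = -6 + 3*I (B(I) = -6 + ((I + I) + I) = -6 + (2*I + I) = -6 + 3*I)
Z(u) = 2*u² (Z(u) = u*(2*u) = 2*u²)
(B(E(3)) + Z(7))² = ((-6 + 3*5) + 2*7²)² = ((-6 + 15) + 2*49)² = (9 + 98)² = 107² = 11449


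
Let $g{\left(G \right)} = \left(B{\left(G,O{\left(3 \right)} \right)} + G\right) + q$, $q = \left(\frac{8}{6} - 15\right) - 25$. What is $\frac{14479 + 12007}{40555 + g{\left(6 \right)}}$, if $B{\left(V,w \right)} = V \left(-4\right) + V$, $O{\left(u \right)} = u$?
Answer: $\frac{79458}{121513} \approx 0.6539$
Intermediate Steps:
$q = - \frac{116}{3}$ ($q = \left(8 \cdot \frac{1}{6} - 15\right) - 25 = \left(\frac{4}{3} - 15\right) - 25 = - \frac{41}{3} - 25 = - \frac{116}{3} \approx -38.667$)
$B{\left(V,w \right)} = - 3 V$ ($B{\left(V,w \right)} = - 4 V + V = - 3 V$)
$g{\left(G \right)} = - \frac{116}{3} - 2 G$ ($g{\left(G \right)} = \left(- 3 G + G\right) - \frac{116}{3} = - 2 G - \frac{116}{3} = - \frac{116}{3} - 2 G$)
$\frac{14479 + 12007}{40555 + g{\left(6 \right)}} = \frac{14479 + 12007}{40555 - \frac{152}{3}} = \frac{26486}{40555 - \frac{152}{3}} = \frac{26486}{\frac{121513}{3}} = 26486 \cdot \frac{3}{121513} = \frac{79458}{121513}$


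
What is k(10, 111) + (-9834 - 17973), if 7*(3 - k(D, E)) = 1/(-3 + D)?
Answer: -1362397/49 ≈ -27804.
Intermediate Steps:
k(D, E) = 3 - 1/(7*(-3 + D))
k(10, 111) + (-9834 - 17973) = (-64 + 21*10)/(7*(-3 + 10)) + (-9834 - 17973) = (1/7)*(-64 + 210)/7 - 27807 = (1/7)*(1/7)*146 - 27807 = 146/49 - 27807 = -1362397/49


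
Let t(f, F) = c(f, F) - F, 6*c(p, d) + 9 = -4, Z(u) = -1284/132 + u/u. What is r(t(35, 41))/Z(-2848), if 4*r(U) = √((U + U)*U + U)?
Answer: -11*√518/144 ≈ -1.7386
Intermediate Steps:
Z(u) = -96/11 (Z(u) = -1284*1/132 + 1 = -107/11 + 1 = -96/11)
c(p, d) = -13/6 (c(p, d) = -3/2 + (⅙)*(-4) = -3/2 - ⅔ = -13/6)
t(f, F) = -13/6 - F
r(U) = √(U + 2*U²)/4 (r(U) = √((U + U)*U + U)/4 = √((2*U)*U + U)/4 = √(2*U² + U)/4 = √(U + 2*U²)/4)
r(t(35, 41))/Z(-2848) = (√((-13/6 - 1*41)*(1 + 2*(-13/6 - 1*41)))/4)/(-96/11) = (√((-13/6 - 41)*(1 + 2*(-13/6 - 41)))/4)*(-11/96) = (√(-259*(1 + 2*(-259/6))/6)/4)*(-11/96) = (√(-259*(1 - 259/3)/6)/4)*(-11/96) = (√(-259/6*(-256/3))/4)*(-11/96) = (√(33152/9)/4)*(-11/96) = ((8*√518/3)/4)*(-11/96) = (2*√518/3)*(-11/96) = -11*√518/144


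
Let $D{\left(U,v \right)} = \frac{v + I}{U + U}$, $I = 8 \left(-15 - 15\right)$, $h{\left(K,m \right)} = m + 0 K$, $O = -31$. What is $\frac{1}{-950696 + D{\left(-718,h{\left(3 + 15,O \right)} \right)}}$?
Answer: $- \frac{1436}{1365199185} \approx -1.0519 \cdot 10^{-6}$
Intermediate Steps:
$h{\left(K,m \right)} = m$ ($h{\left(K,m \right)} = m + 0 = m$)
$I = -240$ ($I = 8 \left(-30\right) = -240$)
$D{\left(U,v \right)} = \frac{-240 + v}{2 U}$ ($D{\left(U,v \right)} = \frac{v - 240}{U + U} = \frac{-240 + v}{2 U}$)
$\frac{1}{-950696 + D{\left(-718,h{\left(3 + 15,O \right)} \right)}} = \frac{1}{-950696 + \frac{-240 - 31}{2 \left(-718\right)}} = \frac{1}{-950696 + \frac{1}{2} \left(- \frac{1}{718}\right) \left(-271\right)} = \frac{1}{-950696 + \frac{271}{1436}} = \frac{1}{- \frac{1365199185}{1436}} = - \frac{1436}{1365199185}$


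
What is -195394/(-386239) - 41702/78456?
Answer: -55507651/2164483356 ≈ -0.025645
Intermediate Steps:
-195394/(-386239) - 41702/78456 = -195394*(-1/386239) - 41702*1/78456 = 195394/386239 - 20851/39228 = -55507651/2164483356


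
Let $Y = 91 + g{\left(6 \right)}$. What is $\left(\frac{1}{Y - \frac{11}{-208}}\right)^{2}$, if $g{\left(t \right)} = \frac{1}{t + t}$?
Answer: $\frac{389376}{3234083161} \approx 0.0001204$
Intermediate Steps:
$g{\left(t \right)} = \frac{1}{2 t}$
$Y = \frac{1093}{12}$ ($Y = 91 + \frac{1}{2 \cdot 6} = 91 + \frac{1}{2} \cdot \frac{1}{6} = 91 + \frac{1}{12} = \frac{1093}{12} \approx 91.083$)
$\left(\frac{1}{Y - \frac{11}{-208}}\right)^{2} = \left(\frac{1}{\frac{1093}{12} - \frac{11}{-208}}\right)^{2} = \left(\frac{1}{\frac{1093}{12} - - \frac{11}{208}}\right)^{2} = \left(\frac{1}{\frac{1093}{12} + \frac{11}{208}}\right)^{2} = \left(\frac{1}{\frac{56869}{624}}\right)^{2} = \left(\frac{624}{56869}\right)^{2} = \frac{389376}{3234083161}$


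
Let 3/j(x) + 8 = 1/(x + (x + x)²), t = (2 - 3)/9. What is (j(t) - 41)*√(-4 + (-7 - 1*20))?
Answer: -4976*I*√31/121 ≈ -228.97*I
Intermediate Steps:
t = -⅑ (t = -1*⅑ = -⅑ ≈ -0.11111)
j(x) = 3/(-8 + 1/(x + 4*x²)) (j(x) = 3/(-8 + 1/(x + (x + x)²)) = 3/(-8 + 1/(x + (2*x)²)) = 3/(-8 + 1/(x + 4*x²)))
(j(t) - 41)*√(-4 + (-7 - 1*20)) = (-3*(-⅑)*(1 + 4*(-⅑))/(-1 + 8*(-⅑) + 32*(-⅑)²) - 41)*√(-4 + (-7 - 1*20)) = (-3*(-⅑)*(1 - 4/9)/(-1 - 8/9 + 32*(1/81)) - 41)*√(-4 + (-7 - 20)) = (-3*(-⅑)*5/9/(-1 - 8/9 + 32/81) - 41)*√(-4 - 27) = (-3*(-⅑)*5/9/(-121/81) - 41)*√(-31) = (-3*(-⅑)*(-81/121)*5/9 - 41)*(I*√31) = (-15/121 - 41)*(I*√31) = -4976*I*√31/121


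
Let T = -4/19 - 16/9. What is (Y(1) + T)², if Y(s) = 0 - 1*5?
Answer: 1428025/29241 ≈ 48.836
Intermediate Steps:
Y(s) = -5 (Y(s) = 0 - 5 = -5)
T = -340/171 (T = -4*1/19 - 16*⅑ = -4/19 - 16/9 = -340/171 ≈ -1.9883)
(Y(1) + T)² = (-5 - 340/171)² = (-1195/171)² = 1428025/29241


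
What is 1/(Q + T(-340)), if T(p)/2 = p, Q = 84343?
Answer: 1/83663 ≈ 1.1953e-5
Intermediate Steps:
T(p) = 2*p
1/(Q + T(-340)) = 1/(84343 + 2*(-340)) = 1/(84343 - 680) = 1/83663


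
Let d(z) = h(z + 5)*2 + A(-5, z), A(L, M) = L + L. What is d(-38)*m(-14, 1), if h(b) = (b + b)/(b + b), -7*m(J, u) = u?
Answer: 8/7 ≈ 1.1429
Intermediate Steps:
A(L, M) = 2*L
m(J, u) = -u/7
h(b) = 1 (h(b) = (2*b)/((2*b)) = (2*b)*(1/(2*b)) = 1)
d(z) = -8 (d(z) = 1*2 + 2*(-5) = 2 - 10 = -8)
d(-38)*m(-14, 1) = -(-8)/7 = -8*(-⅐) = 8/7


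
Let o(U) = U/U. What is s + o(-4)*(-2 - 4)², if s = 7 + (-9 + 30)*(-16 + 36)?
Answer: 463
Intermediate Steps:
o(U) = 1
s = 427 (s = 7 + 21*20 = 7 + 420 = 427)
s + o(-4)*(-2 - 4)² = 427 + 1*(-2 - 4)² = 427 + 1*(-6)² = 427 + 1*36 = 427 + 36 = 463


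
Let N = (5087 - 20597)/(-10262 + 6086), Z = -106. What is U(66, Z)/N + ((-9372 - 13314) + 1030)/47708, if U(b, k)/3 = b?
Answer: 148149166/2802845 ≈ 52.857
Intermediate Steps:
U(b, k) = 3*b
N = 2585/696 (N = -15510/(-4176) = -15510*(-1/4176) = 2585/696 ≈ 3.7141)
U(66, Z)/N + ((-9372 - 13314) + 1030)/47708 = (3*66)/(2585/696) + ((-9372 - 13314) + 1030)/47708 = 198*(696/2585) + (-22686 + 1030)*(1/47708) = 12528/235 - 21656*1/47708 = 12528/235 - 5414/11927 = 148149166/2802845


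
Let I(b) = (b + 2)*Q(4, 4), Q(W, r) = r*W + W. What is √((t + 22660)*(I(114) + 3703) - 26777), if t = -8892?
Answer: √82897887 ≈ 9104.8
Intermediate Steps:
Q(W, r) = W + W*r (Q(W, r) = W*r + W = W + W*r)
I(b) = 40 + 20*b (I(b) = (b + 2)*(4*(1 + 4)) = (2 + b)*(4*5) = (2 + b)*20 = 40 + 20*b)
√((t + 22660)*(I(114) + 3703) - 26777) = √((-8892 + 22660)*((40 + 20*114) + 3703) - 26777) = √(13768*((40 + 2280) + 3703) - 26777) = √(13768*(2320 + 3703) - 26777) = √(13768*6023 - 26777) = √(82924664 - 26777) = √82897887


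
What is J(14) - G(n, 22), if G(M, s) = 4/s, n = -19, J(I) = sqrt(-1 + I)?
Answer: -2/11 + sqrt(13) ≈ 3.4237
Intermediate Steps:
J(14) - G(n, 22) = sqrt(-1 + 14) - 4/22 = sqrt(13) - 4/22 = sqrt(13) - 1*2/11 = sqrt(13) - 2/11 = -2/11 + sqrt(13)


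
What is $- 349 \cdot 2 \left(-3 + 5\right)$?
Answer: $-1396$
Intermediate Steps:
$- 349 \cdot 2 \left(-3 + 5\right) = - 349 \cdot 2 \cdot 2 = \left(-349\right) 4 = -1396$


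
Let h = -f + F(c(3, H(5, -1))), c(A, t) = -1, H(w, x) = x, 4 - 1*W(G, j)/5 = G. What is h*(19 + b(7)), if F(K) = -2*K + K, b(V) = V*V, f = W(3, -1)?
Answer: -272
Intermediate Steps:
W(G, j) = 20 - 5*G
f = 5 (f = 20 - 5*3 = 20 - 15 = 5)
b(V) = V²
F(K) = -K
h = -4 (h = -1*5 - 1*(-1) = -5 + 1 = -4)
h*(19 + b(7)) = -4*(19 + 7²) = -4*(19 + 49) = -4*68 = -272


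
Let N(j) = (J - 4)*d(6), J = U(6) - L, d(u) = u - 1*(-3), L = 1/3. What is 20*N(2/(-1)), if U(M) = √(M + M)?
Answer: -780 + 360*√3 ≈ -156.46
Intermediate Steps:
L = ⅓ ≈ 0.33333
d(u) = 3 + u (d(u) = u + 3 = 3 + u)
U(M) = √2*√M (U(M) = √(2*M) = √2*√M)
J = -⅓ + 2*√3 (J = √2*√6 - 1*⅓ = 2*√3 - ⅓ = -⅓ + 2*√3 ≈ 3.1308)
N(j) = -39 + 18*√3 (N(j) = ((-⅓ + 2*√3) - 4)*(3 + 6) = (-13/3 + 2*√3)*9 = -39 + 18*√3)
20*N(2/(-1)) = 20*(-39 + 18*√3) = -780 + 360*√3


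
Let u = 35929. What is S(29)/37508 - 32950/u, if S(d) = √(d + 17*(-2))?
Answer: -32950/35929 + I*√5/37508 ≈ -0.91709 + 5.9616e-5*I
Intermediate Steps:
S(d) = √(-34 + d) (S(d) = √(d - 34) = √(-34 + d))
S(29)/37508 - 32950/u = √(-34 + 29)/37508 - 32950/35929 = √(-5)*(1/37508) - 32950*1/35929 = (I*√5)*(1/37508) - 32950/35929 = I*√5/37508 - 32950/35929 = -32950/35929 + I*√5/37508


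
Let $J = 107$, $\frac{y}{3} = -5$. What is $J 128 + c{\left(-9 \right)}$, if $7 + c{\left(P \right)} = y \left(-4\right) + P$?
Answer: $13740$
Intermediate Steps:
$y = -15$ ($y = 3 \left(-5\right) = -15$)
$c{\left(P \right)} = 53 + P$ ($c{\left(P \right)} = -7 + \left(\left(-15\right) \left(-4\right) + P\right) = -7 + \left(60 + P\right) = 53 + P$)
$J 128 + c{\left(-9 \right)} = 107 \cdot 128 + \left(53 - 9\right) = 13696 + 44 = 13740$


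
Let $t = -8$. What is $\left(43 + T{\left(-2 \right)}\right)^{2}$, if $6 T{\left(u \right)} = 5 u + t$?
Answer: $1600$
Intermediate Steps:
$T{\left(u \right)} = - \frac{4}{3} + \frac{5 u}{6}$ ($T{\left(u \right)} = \frac{5 u - 8}{6} = \frac{-8 + 5 u}{6} = - \frac{4}{3} + \frac{5 u}{6}$)
$\left(43 + T{\left(-2 \right)}\right)^{2} = \left(43 + \left(- \frac{4}{3} + \frac{5}{6} \left(-2\right)\right)\right)^{2} = \left(43 - 3\right)^{2} = 40^{2} = 1600$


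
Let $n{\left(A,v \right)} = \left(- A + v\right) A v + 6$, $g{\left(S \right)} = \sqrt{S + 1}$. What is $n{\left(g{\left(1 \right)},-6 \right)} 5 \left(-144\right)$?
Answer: $-12960 - 25920 \sqrt{2} \approx -49616.0$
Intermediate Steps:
$g{\left(S \right)} = \sqrt{1 + S}$
$n{\left(A,v \right)} = 6 + A v \left(v - A\right)$ ($n{\left(A,v \right)} = \left(v - A\right) A v + 6 = A \left(v - A\right) v + 6 = A v \left(v - A\right) + 6 = 6 + A v \left(v - A\right)$)
$n{\left(g{\left(1 \right)},-6 \right)} 5 \left(-144\right) = \left(6 + \sqrt{1 + 1} \left(-6\right)^{2} - - 6 \left(\sqrt{1 + 1}\right)^{2}\right) 5 \left(-144\right) = \left(6 + \sqrt{2} \cdot 36 - - 6 \left(\sqrt{2}\right)^{2}\right) \left(-720\right) = \left(6 + 36 \sqrt{2} - \left(-6\right) 2\right) \left(-720\right) = \left(6 + 36 \sqrt{2} + 12\right) \left(-720\right) = \left(18 + 36 \sqrt{2}\right) \left(-720\right) = -12960 - 25920 \sqrt{2}$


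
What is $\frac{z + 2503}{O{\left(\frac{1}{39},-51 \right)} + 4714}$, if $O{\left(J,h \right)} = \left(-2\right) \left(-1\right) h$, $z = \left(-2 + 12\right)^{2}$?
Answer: $\frac{2603}{4612} \approx 0.5644$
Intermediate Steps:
$z = 100$ ($z = 10^{2} = 100$)
$O{\left(J,h \right)} = 2 h$
$\frac{z + 2503}{O{\left(\frac{1}{39},-51 \right)} + 4714} = \frac{100 + 2503}{2 \left(-51\right) + 4714} = \frac{2603}{-102 + 4714} = \frac{2603}{4612}$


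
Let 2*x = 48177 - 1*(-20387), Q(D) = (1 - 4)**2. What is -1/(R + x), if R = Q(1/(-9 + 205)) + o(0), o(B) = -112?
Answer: -1/34179 ≈ -2.9258e-5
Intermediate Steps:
Q(D) = 9 (Q(D) = (-3)**2 = 9)
R = -103 (R = 9 - 112 = -103)
x = 34282 (x = (48177 - 1*(-20387))/2 = (48177 + 20387)/2 = (1/2)*68564 = 34282)
-1/(R + x) = -1/(-103 + 34282) = -1/34179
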